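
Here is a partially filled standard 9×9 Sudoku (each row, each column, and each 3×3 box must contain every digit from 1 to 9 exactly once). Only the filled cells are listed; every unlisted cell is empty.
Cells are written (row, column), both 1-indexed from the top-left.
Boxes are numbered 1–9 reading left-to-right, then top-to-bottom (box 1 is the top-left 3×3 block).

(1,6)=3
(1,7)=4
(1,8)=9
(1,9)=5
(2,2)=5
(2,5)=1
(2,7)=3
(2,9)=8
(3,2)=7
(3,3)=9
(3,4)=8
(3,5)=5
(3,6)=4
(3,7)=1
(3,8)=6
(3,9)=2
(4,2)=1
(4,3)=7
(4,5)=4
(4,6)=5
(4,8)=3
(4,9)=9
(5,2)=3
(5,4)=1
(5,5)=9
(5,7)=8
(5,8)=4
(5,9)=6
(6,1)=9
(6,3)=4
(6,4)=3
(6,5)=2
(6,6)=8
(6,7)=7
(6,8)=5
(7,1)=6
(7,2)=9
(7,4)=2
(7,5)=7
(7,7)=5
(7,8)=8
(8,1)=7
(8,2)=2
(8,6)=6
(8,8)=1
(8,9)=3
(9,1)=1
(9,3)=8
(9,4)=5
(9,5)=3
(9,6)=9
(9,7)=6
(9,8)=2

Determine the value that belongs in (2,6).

Cell (2,6) itself could take any of {2, 7} by direct elimination.
Consider where 2 can go in box 2.
(1,4) is out (column 4 already has a 2).
(1,5) is out (column 5 already has a 2).
(2,4) is out (column 4 already has a 2).
So the only cell in box 2 that can hold 2 is (2,6).
Therefore (2,6) = 2.

2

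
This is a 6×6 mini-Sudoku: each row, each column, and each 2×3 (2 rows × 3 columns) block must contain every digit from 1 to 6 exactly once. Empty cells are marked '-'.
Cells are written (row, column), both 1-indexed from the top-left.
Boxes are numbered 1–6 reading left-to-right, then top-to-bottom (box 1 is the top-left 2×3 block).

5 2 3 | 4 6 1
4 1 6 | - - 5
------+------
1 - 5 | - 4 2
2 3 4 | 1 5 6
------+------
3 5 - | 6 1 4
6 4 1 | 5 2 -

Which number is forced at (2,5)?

Row 2 already contains {1, 4, 5, 6}.
Column 5 already contains {1, 2, 4, 5, 6}.
Its 2×3 block (box 2) already contains {1, 4, 5, 6}.
The only value from 1–6 not eliminated is 3, so (2,5) = 3.

3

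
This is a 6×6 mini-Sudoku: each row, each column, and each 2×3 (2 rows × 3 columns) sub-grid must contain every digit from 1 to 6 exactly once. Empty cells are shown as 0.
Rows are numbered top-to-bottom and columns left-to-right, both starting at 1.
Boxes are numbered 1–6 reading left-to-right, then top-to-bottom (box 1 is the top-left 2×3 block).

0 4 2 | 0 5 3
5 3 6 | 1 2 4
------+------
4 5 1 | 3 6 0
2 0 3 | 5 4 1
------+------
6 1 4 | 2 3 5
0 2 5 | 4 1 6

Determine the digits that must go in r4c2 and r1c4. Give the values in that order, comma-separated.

6,6

For r4c2:
  Row 4 already contains {1, 2, 3, 4, 5}.
  Column 2 already contains {1, 2, 3, 4, 5}.
  Its 2×3 block (box 3) already contains {1, 2, 3, 4, 5}.
  The only value from 1–6 not eliminated is 6, so r4c2 = 6.
For r1c4:
  Row 1 already contains {2, 3, 4, 5}.
  Column 4 already contains {1, 2, 3, 4, 5}.
  Its 2×3 block (box 2) already contains {1, 2, 3, 4, 5}.
  The only value from 1–6 not eliminated is 6, so r1c4 = 6.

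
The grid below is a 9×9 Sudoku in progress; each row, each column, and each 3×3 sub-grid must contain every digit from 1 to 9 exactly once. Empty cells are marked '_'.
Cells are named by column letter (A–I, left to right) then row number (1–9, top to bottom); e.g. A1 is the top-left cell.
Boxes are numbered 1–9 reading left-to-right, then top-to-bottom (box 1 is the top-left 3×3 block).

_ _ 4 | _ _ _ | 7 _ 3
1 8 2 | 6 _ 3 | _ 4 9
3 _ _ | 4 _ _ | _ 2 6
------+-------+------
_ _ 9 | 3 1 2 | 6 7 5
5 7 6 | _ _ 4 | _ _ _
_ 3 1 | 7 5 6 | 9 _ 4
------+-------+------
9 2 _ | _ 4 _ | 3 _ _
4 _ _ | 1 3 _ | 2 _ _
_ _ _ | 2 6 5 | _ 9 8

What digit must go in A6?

Cell A6 itself could take any of {2, 8} by direct elimination.
Consider where 2 can go in column A.
A1 is out (box 1 already has a 2).
A4 is out (row 4 already has a 2).
A9 is out (row 9 already has a 2).
So the only cell in column A that can hold 2 is A6.
Therefore A6 = 2.

2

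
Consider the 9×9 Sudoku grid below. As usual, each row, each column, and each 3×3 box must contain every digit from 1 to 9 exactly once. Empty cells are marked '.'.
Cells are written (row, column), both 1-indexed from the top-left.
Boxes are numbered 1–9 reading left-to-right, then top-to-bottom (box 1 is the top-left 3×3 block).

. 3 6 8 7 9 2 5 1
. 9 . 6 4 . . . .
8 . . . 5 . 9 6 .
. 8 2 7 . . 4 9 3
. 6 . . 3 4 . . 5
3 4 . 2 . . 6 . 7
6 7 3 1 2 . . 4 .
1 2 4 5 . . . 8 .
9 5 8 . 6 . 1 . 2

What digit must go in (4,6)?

Cell (4,6) itself could take any of {1, 5, 6} by direct elimination.
Consider where 6 can go in box 5.
(4,5) is out (column 5 already has a 6).
(5,4) is out (row 5 already has a 6).
(6,5) is out (row 6 already has a 6).
(6,6) is out (row 6 already has a 6).
So the only cell in box 5 that can hold 6 is (4,6).
Therefore (4,6) = 6.

6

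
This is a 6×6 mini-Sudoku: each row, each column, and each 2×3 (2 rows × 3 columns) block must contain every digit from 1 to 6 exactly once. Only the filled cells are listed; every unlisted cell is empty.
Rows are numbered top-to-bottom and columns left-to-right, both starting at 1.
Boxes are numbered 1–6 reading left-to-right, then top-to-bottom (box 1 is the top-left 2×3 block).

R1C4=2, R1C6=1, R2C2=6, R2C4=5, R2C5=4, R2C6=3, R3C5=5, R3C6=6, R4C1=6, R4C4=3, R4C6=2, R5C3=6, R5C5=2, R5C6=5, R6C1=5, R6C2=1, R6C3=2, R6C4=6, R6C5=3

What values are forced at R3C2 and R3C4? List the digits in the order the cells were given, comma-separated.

2,4

For R3C2:
  Consider where 2 can go in column 2.
  R1C2 is out (row 1 already has a 2).
  R4C2 is out (row 4 already has a 2).
  R5C2 is out (row 5 already has a 2).
  So the only cell in column 2 that can hold 2 is R3C2.
  So R3C2 = 2.
For R3C4:
  Consider where 4 can go in box 4.
  R4C5 is out (column 5 already has a 4).
  So the only cell in box 4 that can hold 4 is R3C4.
  So R3C4 = 4.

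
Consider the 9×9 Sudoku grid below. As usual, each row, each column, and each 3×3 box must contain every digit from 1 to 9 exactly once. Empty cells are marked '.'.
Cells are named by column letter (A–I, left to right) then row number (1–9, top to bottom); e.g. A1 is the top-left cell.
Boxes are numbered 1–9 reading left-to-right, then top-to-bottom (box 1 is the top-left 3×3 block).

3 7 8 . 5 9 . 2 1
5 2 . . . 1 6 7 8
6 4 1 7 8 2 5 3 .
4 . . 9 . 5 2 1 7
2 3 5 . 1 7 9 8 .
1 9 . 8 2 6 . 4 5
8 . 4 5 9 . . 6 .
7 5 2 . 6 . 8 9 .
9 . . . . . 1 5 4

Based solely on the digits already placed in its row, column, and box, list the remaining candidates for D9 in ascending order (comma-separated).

Row 9 already contains {1, 4, 5, 9}.
Column D already contains {5, 7, 8, 9}.
Its 3×3 block (box 8) already contains {5, 6, 9}.
Removing those from 1–9 leaves {2, 3} as the candidates for D9.

2,3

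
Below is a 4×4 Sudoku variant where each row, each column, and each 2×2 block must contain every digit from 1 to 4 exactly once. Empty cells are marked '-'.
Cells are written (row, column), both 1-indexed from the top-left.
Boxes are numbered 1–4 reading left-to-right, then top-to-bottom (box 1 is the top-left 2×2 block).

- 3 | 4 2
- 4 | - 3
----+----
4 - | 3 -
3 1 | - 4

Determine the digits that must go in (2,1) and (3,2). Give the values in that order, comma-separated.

2,2

For (2,1):
  Consider where 2 can go in box 1.
  (1,1) is out (row 1 already has a 2).
  So the only cell in box 1 that can hold 2 is (2,1).
  So (2,1) = 2.
For (3,2):
  Row 3 already contains {3, 4}.
  Column 2 already contains {1, 3, 4}.
  Its 2×2 block (box 3) already contains {1, 3, 4}.
  The only value from 1–4 not eliminated is 2, so (3,2) = 2.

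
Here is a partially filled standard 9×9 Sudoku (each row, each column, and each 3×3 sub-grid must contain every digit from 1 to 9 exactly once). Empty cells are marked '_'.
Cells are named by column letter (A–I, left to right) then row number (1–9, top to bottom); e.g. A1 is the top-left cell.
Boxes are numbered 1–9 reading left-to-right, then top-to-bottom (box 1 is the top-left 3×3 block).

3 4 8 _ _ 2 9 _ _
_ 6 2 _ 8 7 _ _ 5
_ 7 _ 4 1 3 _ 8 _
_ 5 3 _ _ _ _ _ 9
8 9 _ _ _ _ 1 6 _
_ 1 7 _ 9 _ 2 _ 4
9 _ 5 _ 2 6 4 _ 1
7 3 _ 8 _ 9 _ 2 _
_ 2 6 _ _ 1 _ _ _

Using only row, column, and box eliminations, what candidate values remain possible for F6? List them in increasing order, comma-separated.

Row 6 already contains {1, 2, 4, 7, 9}.
Column F already contains {1, 2, 3, 6, 7, 9}.
Its 3×3 block (box 5) already contains {9}.
Removing those from 1–9 leaves {5, 8} as the candidates for F6.

5,8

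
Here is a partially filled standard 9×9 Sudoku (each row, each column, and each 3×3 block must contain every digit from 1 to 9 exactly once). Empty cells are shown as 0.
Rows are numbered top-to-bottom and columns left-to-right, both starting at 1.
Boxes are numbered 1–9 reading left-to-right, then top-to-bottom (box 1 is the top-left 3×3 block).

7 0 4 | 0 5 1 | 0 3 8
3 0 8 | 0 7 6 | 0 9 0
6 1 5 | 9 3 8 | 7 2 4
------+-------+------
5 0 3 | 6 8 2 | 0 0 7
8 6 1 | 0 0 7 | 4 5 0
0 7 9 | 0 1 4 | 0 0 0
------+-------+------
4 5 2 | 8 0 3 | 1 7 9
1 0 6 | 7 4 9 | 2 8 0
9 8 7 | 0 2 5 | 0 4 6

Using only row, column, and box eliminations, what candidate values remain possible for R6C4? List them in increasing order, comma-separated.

3,5

Row 6 already contains {1, 4, 7, 9}.
Column 4 already contains {6, 7, 8, 9}.
Its 3×3 block (box 5) already contains {1, 2, 4, 6, 7, 8}.
Removing those from 1–9 leaves {3, 5} as the candidates for R6C4.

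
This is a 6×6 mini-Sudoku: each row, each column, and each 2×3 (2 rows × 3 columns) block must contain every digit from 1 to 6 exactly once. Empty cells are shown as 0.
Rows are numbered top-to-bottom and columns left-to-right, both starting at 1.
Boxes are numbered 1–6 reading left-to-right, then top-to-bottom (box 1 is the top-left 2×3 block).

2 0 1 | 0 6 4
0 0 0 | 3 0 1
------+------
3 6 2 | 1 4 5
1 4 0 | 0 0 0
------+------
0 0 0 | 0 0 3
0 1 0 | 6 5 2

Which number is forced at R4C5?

3

Cell R4C5 itself could take any of {2, 3} by direct elimination.
Consider where 3 can go in column 5.
R2C5 is out (row 2 already has a 3).
R5C5 is out (row 5 already has a 3).
So the only cell in column 5 that can hold 3 is R4C5.
Therefore R4C5 = 3.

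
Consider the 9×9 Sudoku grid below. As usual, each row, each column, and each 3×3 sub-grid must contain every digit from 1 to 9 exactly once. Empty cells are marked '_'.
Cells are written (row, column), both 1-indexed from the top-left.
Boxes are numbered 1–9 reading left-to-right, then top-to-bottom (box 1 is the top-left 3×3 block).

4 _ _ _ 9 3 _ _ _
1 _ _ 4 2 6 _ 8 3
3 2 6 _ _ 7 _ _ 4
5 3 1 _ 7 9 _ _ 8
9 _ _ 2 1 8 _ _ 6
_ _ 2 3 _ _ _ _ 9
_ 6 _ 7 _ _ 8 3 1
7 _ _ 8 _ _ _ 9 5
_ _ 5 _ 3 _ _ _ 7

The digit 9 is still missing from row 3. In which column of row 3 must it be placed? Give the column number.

Consider where 9 can go in row 3.
(3,4) is out (box 2 already has a 9).
(3,5) is out (column 5 already has a 9).
(3,8) is out (column 8 already has a 9).
So the only cell in row 3 that can hold 9 is (3,7).
That is column 7.

7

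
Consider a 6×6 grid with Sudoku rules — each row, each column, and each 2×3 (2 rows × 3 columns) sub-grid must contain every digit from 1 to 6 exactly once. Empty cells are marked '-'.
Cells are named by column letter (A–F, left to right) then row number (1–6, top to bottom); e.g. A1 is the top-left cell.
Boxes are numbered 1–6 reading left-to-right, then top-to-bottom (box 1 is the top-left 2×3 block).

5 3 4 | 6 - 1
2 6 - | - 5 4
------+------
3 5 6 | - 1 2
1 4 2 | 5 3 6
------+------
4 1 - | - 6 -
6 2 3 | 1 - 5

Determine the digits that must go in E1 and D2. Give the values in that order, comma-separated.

For E1:
  Row 1 already contains {1, 3, 4, 5, 6}.
  Column E already contains {1, 3, 5, 6}.
  Its 2×3 block (box 2) already contains {1, 4, 5, 6}.
  The only value from 1–6 not eliminated is 2, so E1 = 2.
For D2:
  Row 2 already contains {2, 4, 5, 6}.
  Column D already contains {1, 5, 6}.
  Its 2×3 block (box 2) already contains {1, 4, 5, 6}.
  The only value from 1–6 not eliminated is 3, so D2 = 3.

2,3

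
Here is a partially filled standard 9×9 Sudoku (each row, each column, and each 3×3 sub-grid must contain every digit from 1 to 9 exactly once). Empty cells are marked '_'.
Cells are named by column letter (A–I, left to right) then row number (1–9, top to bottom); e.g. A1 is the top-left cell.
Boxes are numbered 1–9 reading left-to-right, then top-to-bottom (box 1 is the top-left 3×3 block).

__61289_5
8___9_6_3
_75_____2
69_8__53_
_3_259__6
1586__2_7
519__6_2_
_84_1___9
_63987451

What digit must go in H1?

7

Cell H1 itself could take any of {4, 7} by direct elimination.
Consider where 7 can go in row 1.
A1 is out (box 1 already has a 7).
B1 is out (column B already has a 7).
So the only cell in row 1 that can hold 7 is H1.
Therefore H1 = 7.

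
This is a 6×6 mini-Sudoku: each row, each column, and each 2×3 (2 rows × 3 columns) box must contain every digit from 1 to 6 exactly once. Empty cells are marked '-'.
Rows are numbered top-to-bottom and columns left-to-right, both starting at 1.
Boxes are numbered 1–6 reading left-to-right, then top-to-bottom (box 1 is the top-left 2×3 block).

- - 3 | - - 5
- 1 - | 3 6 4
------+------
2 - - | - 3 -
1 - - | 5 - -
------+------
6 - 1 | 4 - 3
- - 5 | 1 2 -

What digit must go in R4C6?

Cell R4C6 itself could take any of {2, 6} by direct elimination.
Consider where 2 can go in row 4.
R4C2 is out (box 3 already has a 2).
R4C3 is out (box 3 already has a 2).
R4C5 is out (column 5 already has a 2).
So the only cell in row 4 that can hold 2 is R4C6.
Therefore R4C6 = 2.

2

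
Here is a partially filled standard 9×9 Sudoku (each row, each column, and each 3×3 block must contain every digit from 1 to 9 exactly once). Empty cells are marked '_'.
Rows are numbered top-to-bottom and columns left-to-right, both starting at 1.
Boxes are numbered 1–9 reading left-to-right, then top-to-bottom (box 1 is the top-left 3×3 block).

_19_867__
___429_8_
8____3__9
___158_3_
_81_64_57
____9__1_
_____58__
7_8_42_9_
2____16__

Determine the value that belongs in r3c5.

1

Cell r3c5 itself could take any of {1, 7} by direct elimination.
Consider where 1 can go in box 2.
r1c4 is out (row 1 already has a 1).
r3c4 is out (column 4 already has a 1).
So the only cell in box 2 that can hold 1 is r3c5.
Therefore r3c5 = 1.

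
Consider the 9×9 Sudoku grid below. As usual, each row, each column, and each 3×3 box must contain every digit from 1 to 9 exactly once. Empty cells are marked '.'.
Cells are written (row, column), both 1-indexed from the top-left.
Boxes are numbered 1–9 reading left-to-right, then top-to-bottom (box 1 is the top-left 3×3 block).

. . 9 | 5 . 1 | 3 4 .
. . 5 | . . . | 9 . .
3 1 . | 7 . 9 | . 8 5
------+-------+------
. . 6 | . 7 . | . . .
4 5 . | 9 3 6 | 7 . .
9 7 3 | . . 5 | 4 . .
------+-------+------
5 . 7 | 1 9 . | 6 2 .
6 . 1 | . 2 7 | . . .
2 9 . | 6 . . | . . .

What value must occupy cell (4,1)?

Cell (4,1) itself could take any of {1, 8} by direct elimination.
Consider where 1 can go in box 4.
(4,2) is out (column 2 already has a 1).
(5,3) is out (column 3 already has a 1).
So the only cell in box 4 that can hold 1 is (4,1).
Therefore (4,1) = 1.

1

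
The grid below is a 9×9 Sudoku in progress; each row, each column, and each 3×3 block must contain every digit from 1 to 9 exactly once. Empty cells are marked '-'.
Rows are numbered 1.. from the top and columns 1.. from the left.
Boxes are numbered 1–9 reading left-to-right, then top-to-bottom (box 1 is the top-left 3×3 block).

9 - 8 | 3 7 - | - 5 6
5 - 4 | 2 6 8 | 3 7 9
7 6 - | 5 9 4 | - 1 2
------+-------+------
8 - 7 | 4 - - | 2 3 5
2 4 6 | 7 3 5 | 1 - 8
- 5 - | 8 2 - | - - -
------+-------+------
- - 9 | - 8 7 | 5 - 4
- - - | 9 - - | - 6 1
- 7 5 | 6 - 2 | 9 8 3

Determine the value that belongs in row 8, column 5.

5

Cell row 8, column 5 itself could take any of {4, 5} by direct elimination.
Consider where 5 can go in column 5.
row 4, column 5 is out (row 4 already has a 5).
row 9, column 5 is out (row 9 already has a 5).
So the only cell in column 5 that can hold 5 is row 8, column 5.
Therefore row 8, column 5 = 5.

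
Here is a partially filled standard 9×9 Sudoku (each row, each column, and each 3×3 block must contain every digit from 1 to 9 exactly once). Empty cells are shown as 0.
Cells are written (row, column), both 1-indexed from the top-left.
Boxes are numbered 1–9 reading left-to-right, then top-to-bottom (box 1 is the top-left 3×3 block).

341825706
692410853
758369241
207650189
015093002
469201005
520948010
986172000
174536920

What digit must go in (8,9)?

Row 8 already contains {1, 2, 6, 7, 8, 9}.
Column 9 already contains {1, 2, 3, 5, 6, 9}.
Its 3×3 block (box 9) already contains {1, 2, 9}.
The only value from 1–9 not eliminated is 4, so (8,9) = 4.

4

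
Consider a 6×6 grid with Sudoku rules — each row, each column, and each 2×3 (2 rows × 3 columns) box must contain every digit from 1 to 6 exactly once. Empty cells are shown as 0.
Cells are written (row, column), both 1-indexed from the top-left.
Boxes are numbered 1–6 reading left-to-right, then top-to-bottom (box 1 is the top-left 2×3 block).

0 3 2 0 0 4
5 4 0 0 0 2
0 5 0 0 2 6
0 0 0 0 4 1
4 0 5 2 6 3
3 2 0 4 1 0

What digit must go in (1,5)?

5

Row 1 already contains {2, 3, 4}.
Column 5 already contains {1, 2, 4, 6}.
Its 2×3 block (box 2) already contains {2, 4}.
The only value from 1–6 not eliminated is 5, so (1,5) = 5.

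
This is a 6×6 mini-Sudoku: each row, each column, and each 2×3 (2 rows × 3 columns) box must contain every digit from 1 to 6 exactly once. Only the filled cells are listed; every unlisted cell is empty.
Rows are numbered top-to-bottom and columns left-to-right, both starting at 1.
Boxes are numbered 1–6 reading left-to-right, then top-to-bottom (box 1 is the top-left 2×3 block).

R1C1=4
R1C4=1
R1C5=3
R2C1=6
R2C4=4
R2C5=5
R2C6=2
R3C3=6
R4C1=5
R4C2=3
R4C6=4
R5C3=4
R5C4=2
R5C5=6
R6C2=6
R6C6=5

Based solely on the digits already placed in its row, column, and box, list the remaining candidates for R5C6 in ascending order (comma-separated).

1,3

Row 5 already contains {2, 4, 6}.
Column 6 already contains {2, 4, 5}.
Its 2×3 block (box 6) already contains {2, 5, 6}.
Removing those from 1–6 leaves {1, 3} as the candidates for R5C6.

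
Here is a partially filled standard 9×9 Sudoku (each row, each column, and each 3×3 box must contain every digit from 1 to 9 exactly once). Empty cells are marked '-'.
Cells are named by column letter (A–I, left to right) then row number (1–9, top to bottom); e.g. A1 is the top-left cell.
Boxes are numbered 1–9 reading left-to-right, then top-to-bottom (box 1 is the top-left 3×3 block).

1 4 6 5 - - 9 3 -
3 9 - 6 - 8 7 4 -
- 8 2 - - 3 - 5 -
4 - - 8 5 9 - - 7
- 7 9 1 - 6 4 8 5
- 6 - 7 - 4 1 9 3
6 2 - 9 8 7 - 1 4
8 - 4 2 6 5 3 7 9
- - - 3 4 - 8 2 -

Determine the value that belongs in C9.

Cell C9 itself could take any of {1, 5, 7} by direct elimination.
Consider where 7 can go in column C.
C2 is out (row 2 already has a 7).
C4 is out (row 4 already has a 7).
C6 is out (row 6 already has a 7).
C7 is out (row 7 already has a 7).
So the only cell in column C that can hold 7 is C9.
Therefore C9 = 7.

7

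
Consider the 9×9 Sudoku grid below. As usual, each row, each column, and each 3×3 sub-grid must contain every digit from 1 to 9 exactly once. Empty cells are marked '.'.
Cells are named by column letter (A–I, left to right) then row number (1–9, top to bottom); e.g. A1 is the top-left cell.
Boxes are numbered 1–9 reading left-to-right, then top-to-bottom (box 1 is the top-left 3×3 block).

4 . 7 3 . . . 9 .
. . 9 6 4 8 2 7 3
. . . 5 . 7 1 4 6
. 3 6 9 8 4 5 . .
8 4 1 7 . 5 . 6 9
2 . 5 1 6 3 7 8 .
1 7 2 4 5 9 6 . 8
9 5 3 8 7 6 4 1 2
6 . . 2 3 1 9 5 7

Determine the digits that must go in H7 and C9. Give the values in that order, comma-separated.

For H7:
  Row 7 already contains {1, 2, 4, 5, 6, 7, 8, 9}.
  Column H already contains {1, 4, 5, 6, 7, 8, 9}.
  Its 3×3 block (box 9) already contains {1, 2, 4, 5, 6, 7, 8, 9}.
  The only value from 1–9 not eliminated is 3, so H7 = 3.
For C9:
  Consider where 4 can go in row 9.
  B9 is out (column B already has a 4).
  So the only cell in row 9 that can hold 4 is C9.
  So C9 = 4.

3,4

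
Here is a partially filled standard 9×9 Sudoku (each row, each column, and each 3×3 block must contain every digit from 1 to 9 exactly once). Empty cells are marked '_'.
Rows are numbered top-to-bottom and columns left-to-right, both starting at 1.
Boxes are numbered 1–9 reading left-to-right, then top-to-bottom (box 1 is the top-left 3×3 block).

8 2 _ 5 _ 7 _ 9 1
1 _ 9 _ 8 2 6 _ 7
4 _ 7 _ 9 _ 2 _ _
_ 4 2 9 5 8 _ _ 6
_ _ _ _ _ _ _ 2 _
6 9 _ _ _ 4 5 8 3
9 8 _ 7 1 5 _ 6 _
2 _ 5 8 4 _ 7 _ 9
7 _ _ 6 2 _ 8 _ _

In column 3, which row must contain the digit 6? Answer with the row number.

1

Consider where 6 can go in column 3.
r5c3 is out (box 4 already has a 6).
r6c3 is out (row 6 already has a 6).
r7c3 is out (row 7 already has a 6).
r9c3 is out (row 9 already has a 6).
So the only cell in column 3 that can hold 6 is r1c3.
That is row 1.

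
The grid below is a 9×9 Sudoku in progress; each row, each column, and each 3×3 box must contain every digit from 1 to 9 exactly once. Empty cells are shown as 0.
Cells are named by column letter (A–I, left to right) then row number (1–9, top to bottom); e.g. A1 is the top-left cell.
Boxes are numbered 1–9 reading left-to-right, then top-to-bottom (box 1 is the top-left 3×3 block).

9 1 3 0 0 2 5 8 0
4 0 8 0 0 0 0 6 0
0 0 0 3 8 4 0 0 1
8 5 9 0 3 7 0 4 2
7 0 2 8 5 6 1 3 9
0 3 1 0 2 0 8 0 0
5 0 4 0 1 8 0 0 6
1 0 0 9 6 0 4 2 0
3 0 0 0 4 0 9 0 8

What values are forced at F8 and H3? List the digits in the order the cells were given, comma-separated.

For F8:
  Consider where 3 can go in column F.
  F2 is out (box 2 already has a 3).
  F6 is out (row 6 already has a 3).
  F9 is out (row 9 already has a 3).
  So the only cell in column F that can hold 3 is F8.
  So F8 = 3.
For H3:
  Consider where 9 can go in column H.
  H6 is out (box 6 already has a 9).
  H7 is out (box 9 already has a 9).
  H9 is out (row 9 already has a 9).
  So the only cell in column H that can hold 9 is H3.
  So H3 = 9.

3,9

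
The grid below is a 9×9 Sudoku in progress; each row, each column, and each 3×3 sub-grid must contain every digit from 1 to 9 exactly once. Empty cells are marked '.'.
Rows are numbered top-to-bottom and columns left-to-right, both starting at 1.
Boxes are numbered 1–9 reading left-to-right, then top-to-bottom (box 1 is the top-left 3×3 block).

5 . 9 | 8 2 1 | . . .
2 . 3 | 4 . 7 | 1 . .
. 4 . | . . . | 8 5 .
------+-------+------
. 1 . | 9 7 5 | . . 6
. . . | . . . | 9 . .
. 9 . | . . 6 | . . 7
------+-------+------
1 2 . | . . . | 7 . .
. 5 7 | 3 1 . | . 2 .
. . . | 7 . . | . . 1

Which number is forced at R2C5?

Cell R2C5 itself could take any of {5, 6, 9} by direct elimination.
Consider where 5 can go in row 2.
R2C2 is out (column 2 already has a 5).
R2C8 is out (column 8 already has a 5).
R2C9 is out (box 3 already has a 5).
So the only cell in row 2 that can hold 5 is R2C5.
Therefore R2C5 = 5.

5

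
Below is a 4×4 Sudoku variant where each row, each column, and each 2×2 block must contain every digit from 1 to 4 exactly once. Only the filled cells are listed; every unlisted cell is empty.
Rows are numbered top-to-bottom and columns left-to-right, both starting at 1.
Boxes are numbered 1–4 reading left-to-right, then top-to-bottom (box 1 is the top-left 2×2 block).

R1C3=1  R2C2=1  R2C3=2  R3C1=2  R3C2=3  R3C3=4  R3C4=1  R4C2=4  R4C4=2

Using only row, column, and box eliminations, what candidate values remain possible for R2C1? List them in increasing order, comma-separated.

3,4

Row 2 already contains {1, 2}.
Column 1 already contains {2}.
Its 2×2 block (box 1) already contains {1}.
Removing those from 1–4 leaves {3, 4} as the candidates for R2C1.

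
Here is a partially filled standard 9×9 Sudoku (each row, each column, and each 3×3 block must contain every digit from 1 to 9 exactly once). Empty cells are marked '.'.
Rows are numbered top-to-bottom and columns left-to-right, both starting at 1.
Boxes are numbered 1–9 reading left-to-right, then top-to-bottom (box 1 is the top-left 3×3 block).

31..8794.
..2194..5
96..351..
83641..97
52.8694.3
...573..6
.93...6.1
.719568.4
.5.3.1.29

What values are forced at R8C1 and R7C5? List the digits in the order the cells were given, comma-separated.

For R8C1:
  Row 8 already contains {1, 4, 5, 6, 7, 8, 9}.
  Column 1 already contains {3, 5, 8, 9}.
  Its 3×3 block (box 7) already contains {1, 3, 5, 7, 9}.
  The only value from 1–9 not eliminated is 2, so R8C1 = 2.
For R7C5:
  Consider where 2 can go in column 5.
  R9C5 is out (row 9 already has a 2).
  So the only cell in column 5 that can hold 2 is R7C5.
  So R7C5 = 2.

2,2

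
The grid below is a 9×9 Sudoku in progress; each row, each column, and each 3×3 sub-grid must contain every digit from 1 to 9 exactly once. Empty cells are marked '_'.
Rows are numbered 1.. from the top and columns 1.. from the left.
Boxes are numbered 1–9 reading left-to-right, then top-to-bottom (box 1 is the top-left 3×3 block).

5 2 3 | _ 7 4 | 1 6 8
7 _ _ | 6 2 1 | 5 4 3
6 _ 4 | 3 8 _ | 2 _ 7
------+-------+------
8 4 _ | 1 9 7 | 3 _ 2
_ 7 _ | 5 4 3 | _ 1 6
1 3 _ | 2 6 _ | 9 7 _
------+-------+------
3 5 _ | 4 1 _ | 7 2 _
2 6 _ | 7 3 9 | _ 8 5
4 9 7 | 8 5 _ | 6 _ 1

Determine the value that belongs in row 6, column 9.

4

Row 6 already contains {1, 2, 3, 6, 7, 9}.
Column 9 already contains {1, 2, 3, 5, 6, 7, 8}.
Its 3×3 block (box 6) already contains {1, 2, 3, 6, 7, 9}.
The only value from 1–9 not eliminated is 4, so row 6, column 9 = 4.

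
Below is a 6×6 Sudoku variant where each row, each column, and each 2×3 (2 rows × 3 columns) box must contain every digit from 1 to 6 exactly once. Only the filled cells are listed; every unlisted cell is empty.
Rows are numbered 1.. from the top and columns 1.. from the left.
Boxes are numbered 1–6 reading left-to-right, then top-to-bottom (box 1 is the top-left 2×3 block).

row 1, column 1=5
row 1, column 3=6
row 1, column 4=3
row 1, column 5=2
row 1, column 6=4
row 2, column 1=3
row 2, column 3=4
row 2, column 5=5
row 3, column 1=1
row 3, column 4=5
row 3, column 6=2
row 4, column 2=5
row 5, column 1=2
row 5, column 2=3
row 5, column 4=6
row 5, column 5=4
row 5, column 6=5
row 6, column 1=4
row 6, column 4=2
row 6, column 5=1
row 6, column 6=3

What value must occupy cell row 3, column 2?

Cell row 3, column 2 itself could take any of {4, 6} by direct elimination.
Consider where 4 can go in column 2.
row 1, column 2 is out (row 1 already has a 4).
row 2, column 2 is out (row 2 already has a 4).
row 6, column 2 is out (row 6 already has a 4).
So the only cell in column 2 that can hold 4 is row 3, column 2.
Therefore row 3, column 2 = 4.

4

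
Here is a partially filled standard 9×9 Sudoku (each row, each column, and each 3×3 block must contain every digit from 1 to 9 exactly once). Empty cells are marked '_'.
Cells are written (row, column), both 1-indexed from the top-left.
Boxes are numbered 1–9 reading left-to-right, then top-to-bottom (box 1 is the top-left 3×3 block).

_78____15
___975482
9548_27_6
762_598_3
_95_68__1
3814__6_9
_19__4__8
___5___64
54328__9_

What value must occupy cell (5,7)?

2

Row 5 already contains {1, 5, 6, 8, 9}.
Column 7 already contains {4, 6, 7, 8}.
Its 3×3 block (box 6) already contains {1, 3, 6, 8, 9}.
The only value from 1–9 not eliminated is 2, so (5,7) = 2.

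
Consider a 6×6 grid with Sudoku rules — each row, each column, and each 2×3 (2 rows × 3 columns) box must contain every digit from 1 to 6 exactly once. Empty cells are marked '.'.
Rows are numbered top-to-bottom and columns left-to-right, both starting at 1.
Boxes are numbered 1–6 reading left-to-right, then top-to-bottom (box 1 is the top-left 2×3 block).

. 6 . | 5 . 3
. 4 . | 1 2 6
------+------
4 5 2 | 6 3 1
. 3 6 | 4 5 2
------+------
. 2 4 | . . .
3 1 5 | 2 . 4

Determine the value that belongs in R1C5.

4

Row 1 already contains {3, 5, 6}.
Column 5 already contains {2, 3, 5}.
Its 2×3 block (box 2) already contains {1, 2, 3, 5, 6}.
The only value from 1–6 not eliminated is 4, so R1C5 = 4.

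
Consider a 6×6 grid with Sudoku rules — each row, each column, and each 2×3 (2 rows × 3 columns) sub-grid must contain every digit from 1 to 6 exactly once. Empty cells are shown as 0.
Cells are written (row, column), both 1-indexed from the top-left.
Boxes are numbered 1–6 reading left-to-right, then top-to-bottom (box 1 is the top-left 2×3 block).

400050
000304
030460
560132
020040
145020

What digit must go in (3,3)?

Cell (3,3) itself could take any of {1, 2} by direct elimination.
Consider where 1 can go in row 3.
(3,1) is out (column 1 already has a 1).
(3,6) is out (box 4 already has a 1).
So the only cell in row 3 that can hold 1 is (3,3).
Therefore (3,3) = 1.

1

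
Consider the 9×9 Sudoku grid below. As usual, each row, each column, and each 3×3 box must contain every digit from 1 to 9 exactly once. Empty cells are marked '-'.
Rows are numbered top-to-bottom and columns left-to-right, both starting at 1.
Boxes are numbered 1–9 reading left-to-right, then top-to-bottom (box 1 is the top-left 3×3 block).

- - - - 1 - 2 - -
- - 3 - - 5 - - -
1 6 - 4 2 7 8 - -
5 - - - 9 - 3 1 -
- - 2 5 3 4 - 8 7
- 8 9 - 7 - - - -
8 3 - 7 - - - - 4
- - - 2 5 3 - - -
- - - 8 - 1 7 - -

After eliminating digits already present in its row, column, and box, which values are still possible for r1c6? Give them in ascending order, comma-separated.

Row 1 already contains {1, 2}.
Column 6 already contains {1, 3, 4, 5, 7}.
Its 3×3 block (box 2) already contains {1, 2, 4, 5, 7}.
Removing those from 1–9 leaves {6, 8, 9} as the candidates for r1c6.

6,8,9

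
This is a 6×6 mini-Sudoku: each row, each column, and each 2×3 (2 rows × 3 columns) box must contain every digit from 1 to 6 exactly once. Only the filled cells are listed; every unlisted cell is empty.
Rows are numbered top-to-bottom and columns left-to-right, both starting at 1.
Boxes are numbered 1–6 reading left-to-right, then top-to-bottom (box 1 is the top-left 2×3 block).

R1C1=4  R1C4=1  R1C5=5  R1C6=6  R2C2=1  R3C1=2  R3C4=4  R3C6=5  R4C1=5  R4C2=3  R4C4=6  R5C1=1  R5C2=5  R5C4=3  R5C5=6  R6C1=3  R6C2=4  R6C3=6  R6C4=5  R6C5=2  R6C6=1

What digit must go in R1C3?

3

Cell R1C3 itself could take any of {2, 3} by direct elimination.
Consider where 3 can go in row 1.
R1C2 is out (column 2 already has a 3).
So the only cell in row 1 that can hold 3 is R1C3.
Therefore R1C3 = 3.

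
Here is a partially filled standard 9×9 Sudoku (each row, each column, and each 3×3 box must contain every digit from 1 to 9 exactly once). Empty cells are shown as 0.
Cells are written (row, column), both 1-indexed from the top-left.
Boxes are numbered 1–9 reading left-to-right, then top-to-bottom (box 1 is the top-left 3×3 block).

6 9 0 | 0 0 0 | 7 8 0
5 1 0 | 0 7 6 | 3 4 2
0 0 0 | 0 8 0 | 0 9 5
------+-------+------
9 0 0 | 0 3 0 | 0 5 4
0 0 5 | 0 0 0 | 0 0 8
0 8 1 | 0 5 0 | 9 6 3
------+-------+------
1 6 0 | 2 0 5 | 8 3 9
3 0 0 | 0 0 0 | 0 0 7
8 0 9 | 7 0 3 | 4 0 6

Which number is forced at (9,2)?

Cell (9,2) itself could take any of {2, 5} by direct elimination.
Consider where 5 can go in row 9.
(9,5) is out (column 5 already has a 5).
(9,8) is out (column 8 already has a 5).
So the only cell in row 9 that can hold 5 is (9,2).
Therefore (9,2) = 5.

5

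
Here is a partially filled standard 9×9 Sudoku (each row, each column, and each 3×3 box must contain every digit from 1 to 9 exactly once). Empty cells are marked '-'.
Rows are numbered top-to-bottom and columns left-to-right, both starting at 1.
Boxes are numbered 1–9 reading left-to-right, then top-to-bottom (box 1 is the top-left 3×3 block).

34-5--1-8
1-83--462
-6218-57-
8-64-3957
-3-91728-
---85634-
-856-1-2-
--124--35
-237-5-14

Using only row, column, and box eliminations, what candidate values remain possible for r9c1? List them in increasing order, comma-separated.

Row 9 already contains {1, 2, 3, 4, 5, 7}.
Column 1 already contains {1, 3, 8}.
Its 3×3 block (box 7) already contains {1, 2, 3, 5, 8}.
Removing those from 1–9 leaves {6, 9} as the candidates for r9c1.

6,9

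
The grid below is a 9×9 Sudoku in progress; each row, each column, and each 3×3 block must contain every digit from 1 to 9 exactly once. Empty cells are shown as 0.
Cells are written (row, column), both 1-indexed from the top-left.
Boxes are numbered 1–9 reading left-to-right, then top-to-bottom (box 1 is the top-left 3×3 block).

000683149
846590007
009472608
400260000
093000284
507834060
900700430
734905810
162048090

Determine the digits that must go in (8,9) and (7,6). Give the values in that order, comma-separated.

For (8,9):
  Consider where 6 can go in row 8.
  (8,5) is out (column 5 already has a 6).
  So the only cell in row 8 that can hold 6 is (8,9).
  So (8,9) = 6.
For (7,6):
  Consider where 6 can go in column 6.
  (2,6) is out (row 2 already has a 6).
  (4,6) is out (row 4 already has a 6).
  (5,6) is out (box 5 already has a 6).
  So the only cell in column 6 that can hold 6 is (7,6).
  So (7,6) = 6.

6,6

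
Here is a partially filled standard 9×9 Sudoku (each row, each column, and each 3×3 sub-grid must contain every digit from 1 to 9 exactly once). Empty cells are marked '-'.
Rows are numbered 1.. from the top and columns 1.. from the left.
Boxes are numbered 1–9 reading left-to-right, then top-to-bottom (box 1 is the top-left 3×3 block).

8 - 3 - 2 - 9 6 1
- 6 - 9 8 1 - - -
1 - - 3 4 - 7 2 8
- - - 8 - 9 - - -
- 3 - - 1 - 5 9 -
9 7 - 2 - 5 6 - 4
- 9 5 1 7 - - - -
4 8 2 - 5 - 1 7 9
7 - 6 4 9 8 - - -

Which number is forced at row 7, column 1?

Row 7 already contains {1, 5, 7, 9}.
Column 1 already contains {1, 4, 7, 8, 9}.
Its 3×3 block (box 7) already contains {2, 4, 5, 6, 7, 8, 9}.
The only value from 1–9 not eliminated is 3, so row 7, column 1 = 3.

3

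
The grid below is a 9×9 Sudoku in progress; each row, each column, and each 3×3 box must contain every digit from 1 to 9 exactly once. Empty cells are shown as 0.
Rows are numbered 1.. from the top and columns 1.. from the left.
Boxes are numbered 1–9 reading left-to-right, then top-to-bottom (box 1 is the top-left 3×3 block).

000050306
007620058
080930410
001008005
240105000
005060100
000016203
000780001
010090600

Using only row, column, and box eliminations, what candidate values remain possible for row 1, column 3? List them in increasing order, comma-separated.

Row 1 already contains {3, 5, 6}.
Column 3 already contains {1, 5, 7}.
Its 3×3 block (box 1) already contains {7, 8}.
Removing those from 1–9 leaves {2, 4, 9} as the candidates for row 1, column 3.

2,4,9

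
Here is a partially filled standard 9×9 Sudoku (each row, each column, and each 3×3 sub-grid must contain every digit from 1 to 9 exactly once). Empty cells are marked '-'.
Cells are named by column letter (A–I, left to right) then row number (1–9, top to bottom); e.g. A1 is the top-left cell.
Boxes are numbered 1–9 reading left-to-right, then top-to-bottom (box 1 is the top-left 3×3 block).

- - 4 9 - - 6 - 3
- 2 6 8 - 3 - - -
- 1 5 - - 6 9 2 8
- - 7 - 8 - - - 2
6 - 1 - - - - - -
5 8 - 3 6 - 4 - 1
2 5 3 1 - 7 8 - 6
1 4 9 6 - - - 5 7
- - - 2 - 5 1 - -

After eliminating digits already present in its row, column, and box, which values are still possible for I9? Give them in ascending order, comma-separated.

Row 9 already contains {1, 2, 5}.
Column I already contains {1, 2, 3, 6, 7, 8}.
Its 3×3 block (box 9) already contains {1, 5, 6, 7, 8}.
Removing those from 1–9 leaves {4, 9} as the candidates for I9.

4,9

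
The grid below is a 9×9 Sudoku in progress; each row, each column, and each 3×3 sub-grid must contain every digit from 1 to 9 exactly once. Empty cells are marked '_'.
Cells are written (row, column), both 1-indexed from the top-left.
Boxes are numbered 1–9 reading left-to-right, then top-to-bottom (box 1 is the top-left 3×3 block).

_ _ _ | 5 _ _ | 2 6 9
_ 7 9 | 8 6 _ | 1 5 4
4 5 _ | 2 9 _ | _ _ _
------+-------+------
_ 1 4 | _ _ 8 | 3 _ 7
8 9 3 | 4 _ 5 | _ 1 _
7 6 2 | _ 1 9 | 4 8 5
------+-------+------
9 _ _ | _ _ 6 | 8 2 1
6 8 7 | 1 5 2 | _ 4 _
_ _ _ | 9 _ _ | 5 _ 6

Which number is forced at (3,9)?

8

Cell (3,9) itself could take any of {3, 8} by direct elimination.
Consider where 8 can go in column 9.
(5,9) is out (row 5 already has a 8).
(8,9) is out (row 8 already has a 8).
So the only cell in column 9 that can hold 8 is (3,9).
Therefore (3,9) = 8.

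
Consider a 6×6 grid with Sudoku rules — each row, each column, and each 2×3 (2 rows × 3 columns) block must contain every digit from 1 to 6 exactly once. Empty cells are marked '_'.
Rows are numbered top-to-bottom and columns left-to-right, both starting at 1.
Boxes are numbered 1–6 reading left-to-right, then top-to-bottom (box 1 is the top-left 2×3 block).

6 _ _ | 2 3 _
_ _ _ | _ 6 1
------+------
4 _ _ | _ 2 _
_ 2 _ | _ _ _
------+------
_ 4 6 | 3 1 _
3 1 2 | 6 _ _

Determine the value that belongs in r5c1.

Row 5 already contains {1, 3, 4, 6}.
Column 1 already contains {3, 4, 6}.
Its 2×3 block (box 5) already contains {1, 2, 3, 4, 6}.
The only value from 1–6 not eliminated is 5, so r5c1 = 5.

5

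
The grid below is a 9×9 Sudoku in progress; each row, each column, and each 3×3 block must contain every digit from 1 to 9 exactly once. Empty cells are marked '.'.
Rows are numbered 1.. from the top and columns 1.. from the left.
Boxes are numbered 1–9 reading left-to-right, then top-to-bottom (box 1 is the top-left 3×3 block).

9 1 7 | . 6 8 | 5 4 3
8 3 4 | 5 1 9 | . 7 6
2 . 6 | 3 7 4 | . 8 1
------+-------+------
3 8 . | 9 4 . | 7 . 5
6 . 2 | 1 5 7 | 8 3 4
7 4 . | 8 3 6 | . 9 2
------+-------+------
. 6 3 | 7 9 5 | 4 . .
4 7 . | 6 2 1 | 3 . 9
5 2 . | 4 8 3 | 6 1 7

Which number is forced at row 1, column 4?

Row 1 already contains {1, 3, 4, 5, 6, 7, 8, 9}.
Column 4 already contains {1, 3, 4, 5, 6, 7, 8, 9}.
Its 3×3 block (box 2) already contains {1, 3, 4, 5, 6, 7, 8, 9}.
The only value from 1–9 not eliminated is 2, so row 1, column 4 = 2.

2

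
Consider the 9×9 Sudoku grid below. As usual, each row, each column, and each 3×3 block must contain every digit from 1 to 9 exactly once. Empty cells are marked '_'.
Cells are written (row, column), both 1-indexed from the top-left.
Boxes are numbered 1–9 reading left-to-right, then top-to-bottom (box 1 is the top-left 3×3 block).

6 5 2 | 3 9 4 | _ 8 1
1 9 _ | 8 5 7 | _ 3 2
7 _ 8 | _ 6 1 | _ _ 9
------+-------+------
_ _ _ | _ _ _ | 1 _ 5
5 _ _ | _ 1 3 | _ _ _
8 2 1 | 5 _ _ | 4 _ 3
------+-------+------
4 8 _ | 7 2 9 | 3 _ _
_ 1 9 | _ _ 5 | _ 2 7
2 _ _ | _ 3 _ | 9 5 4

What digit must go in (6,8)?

9

Cell (6,8) itself could take any of {6, 7, 9} by direct elimination.
Consider where 9 can go in row 6.
(6,5) is out (column 5 already has a 9).
(6,6) is out (column 6 already has a 9).
So the only cell in row 6 that can hold 9 is (6,8).
Therefore (6,8) = 9.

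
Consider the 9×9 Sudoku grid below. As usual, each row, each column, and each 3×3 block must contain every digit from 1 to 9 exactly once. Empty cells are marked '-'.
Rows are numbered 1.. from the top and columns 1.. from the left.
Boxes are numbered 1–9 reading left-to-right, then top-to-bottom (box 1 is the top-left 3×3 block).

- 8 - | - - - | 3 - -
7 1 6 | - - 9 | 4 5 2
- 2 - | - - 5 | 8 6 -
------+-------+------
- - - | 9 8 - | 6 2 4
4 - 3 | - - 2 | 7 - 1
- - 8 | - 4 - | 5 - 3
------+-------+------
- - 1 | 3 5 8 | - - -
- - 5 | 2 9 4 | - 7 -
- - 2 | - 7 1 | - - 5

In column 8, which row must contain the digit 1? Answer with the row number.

1

Consider where 1 can go in column 8.
row 5, column 8 is out (row 5 already has a 1).
row 6, column 8 is out (box 6 already has a 1).
row 7, column 8 is out (row 7 already has a 1).
row 9, column 8 is out (row 9 already has a 1).
So the only cell in column 8 that can hold 1 is row 1, column 8.
That is row 1.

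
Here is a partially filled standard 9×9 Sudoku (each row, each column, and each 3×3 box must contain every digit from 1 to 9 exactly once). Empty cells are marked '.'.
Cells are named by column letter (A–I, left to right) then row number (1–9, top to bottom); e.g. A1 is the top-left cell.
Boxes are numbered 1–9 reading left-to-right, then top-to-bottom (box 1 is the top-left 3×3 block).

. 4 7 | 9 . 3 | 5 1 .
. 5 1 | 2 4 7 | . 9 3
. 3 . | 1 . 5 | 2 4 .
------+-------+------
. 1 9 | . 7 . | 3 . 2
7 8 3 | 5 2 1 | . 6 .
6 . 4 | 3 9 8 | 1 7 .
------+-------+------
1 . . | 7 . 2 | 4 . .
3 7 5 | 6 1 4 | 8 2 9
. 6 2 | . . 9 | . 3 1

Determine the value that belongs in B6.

Row 6 already contains {1, 3, 4, 6, 7, 8, 9}.
Column B already contains {1, 3, 4, 5, 6, 7, 8}.
Its 3×3 block (box 4) already contains {1, 3, 4, 6, 7, 8, 9}.
The only value from 1–9 not eliminated is 2, so B6 = 2.

2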